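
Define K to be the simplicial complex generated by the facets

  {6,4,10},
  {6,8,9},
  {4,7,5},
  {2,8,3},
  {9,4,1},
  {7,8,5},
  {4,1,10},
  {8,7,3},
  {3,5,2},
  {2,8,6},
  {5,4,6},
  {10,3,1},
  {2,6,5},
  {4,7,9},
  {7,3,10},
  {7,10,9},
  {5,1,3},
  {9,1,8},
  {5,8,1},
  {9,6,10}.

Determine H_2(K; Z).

H_2 ≅ 0.

Fix the vertex order 1 < 2 < 3 < 4 < 5 < 6 < 7 < 8 < 9 < 10 and write every simplex with vertices in increasing order. Then dim K = 2 and the simplices of K are:

  0-simplices (10): [1], [2], [3], [4], [5], [6], [7], [8], [9], [10]
  1-simplices (30): (30 of them)
  2-simplices (20): (20 of them)

giving chain groups C_0 ≅ Z^10, C_1 ≅ Z^30, C_2 ≅ Z^20.

∂_1: C_1 → C_0 sends each edge [p,q] (with p < q) to q − p. For instance
  ∂[2,3] = [3] − [2].
As a 10×30 matrix over Z this has rank 9, with invariant factors (1,1,1,1,1,1,1,1,1).

Boundary ∂_2: C_2 → C_1 acts by ∂[p,q,r] = [q,r] − [p,r] + [p,q]. For instance
  ∂[1,3,10] = [3,10] − [1,10] + [1,3],
  ∂[6,8,9] = [8,9] − [6,9] + [6,8].
The 30×20 boundary matrix has rank 20 and Smith normal form diag(1,1,1,1,1,1,1,1,1,1,1,1,1,1,1,1,1,1,1,2).

From H_k ≅ ker(∂_k) / im(∂_{k+1}) we obtain:

  H_2: rank ker ∂_2 − rank ∂_3 = (20 − 20) − 0 = 0, and there is no ∂_3, so H_2 = 0.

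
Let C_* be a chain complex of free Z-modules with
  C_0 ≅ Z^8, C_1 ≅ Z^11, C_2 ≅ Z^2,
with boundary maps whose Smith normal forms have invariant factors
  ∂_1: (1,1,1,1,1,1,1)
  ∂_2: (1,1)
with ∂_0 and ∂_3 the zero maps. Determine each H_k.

H_0 = Z,  H_1 = Z^2,  H_2 = 0.

H_0: b_0 = 8 − 0 − 7 = 1; torsion from ∂_1 factors > 1: none. So H_0 = Z.
H_1: b_1 = 11 − 7 − 2 = 2; torsion from ∂_2 factors > 1: none. So H_1 = Z^2.
H_2: b_2 = 2 − 2 − 0 = 0; torsion from ∂_3 factors > 1: none. So H_2 = 0.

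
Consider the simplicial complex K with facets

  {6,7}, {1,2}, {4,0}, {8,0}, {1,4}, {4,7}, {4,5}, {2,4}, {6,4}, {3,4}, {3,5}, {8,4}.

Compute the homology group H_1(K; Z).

H_1 ≅ Z^4.

We work with the vertex ordering 0 < 1 < 2 < 3 < 4 < 5 < 6 < 7 < 8. The simplices of K, each written with vertices in increasing order, are:

  0-simplices (9): [0], [1], [2], [3], [4], [5], [6], [7], [8]
  1-simplices (12): [0,4], [0,8], [1,2], [1,4], [2,4], [3,4], [3,5], [4,5], [4,6], [4,7], [4,8], [6,7]

so the chain groups are C_0 ≅ Z^9, C_1 ≅ Z^12.

Boundary ∂_1: C_1 → C_0 is given by ∂[p,q] = [q] − [p].
The 9×12 boundary matrix has rank 8 and Smith normal form diag(1,1,1,1,1,1,1,1).

Reading off H_k = ker ∂_k / im ∂_{k+1}:

  H_1: rank ker ∂_1 − rank ∂_2 = (12 − 8) − 0 = 4, and there is no ∂_2, so H_1 = Z^4.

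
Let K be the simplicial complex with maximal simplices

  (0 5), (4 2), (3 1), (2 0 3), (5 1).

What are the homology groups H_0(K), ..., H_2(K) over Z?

H_0 = Z,  H_1 = Z,  H_2 = 0.

Order the vertices as 0 < 1 < 2 < 3 < 4 < 5. Listing each simplex with vertices in this order, K has dimension 2 with simplices:

  0-simplices (6): [0], [1], [2], [3], [4], [5]
  1-simplices (7): [0,2], [0,3], [0,5], [1,3], [1,5], [2,3], [2,4]
  2-simplices (1): [0,2,3]

giving chain groups C_0 ≅ Z^6, C_1 ≅ Z^7, C_2 ≅ Z^1.

∂_1: C_1 → C_0 maps an edge to its endpoints' difference, ∂[p,q] = q − p. For instance
  ∂[2,4] = [4] − [2].
As a 6×7 matrix over Z this has rank 5, with invariant factors (1,1,1,1,1).

∂_2: C_2 → C_1 acts by ∂[p,q,r] = [q,r] − [p,r] + [p,q]. For instance
  ∂[0,2,3] = [2,3] − [0,3] + [0,2].
The 7×1 boundary matrix has rank 1 and Smith normal form diag(1).

From H_k ≅ ker(∂_k) / im(∂_{k+1}) we obtain:

  H_0: rank C_0 − rank ∂_1 = 6 − 5 = 1, and the invariant factors of ∂_1 are all 1, so H_0 ≅ Z.
  H_1: rank ker ∂_1 − rank ∂_2 = (7 − 5) − 1 = 1, and the invariant factors of ∂_2 are all 1, so H_1 ≅ Z.
  H_2: rank ker ∂_2 − rank ∂_3 = (1 − 1) − 0 = 0, and there is no ∂_3, so H_2 ≅ 0.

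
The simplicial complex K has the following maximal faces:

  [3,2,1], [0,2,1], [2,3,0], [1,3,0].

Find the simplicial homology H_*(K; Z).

H_0 ≅ Z,  H_1 = 0,  H_2 ≅ Z.

Order the vertices as 0 < 1 < 2 < 3. Listing each simplex with vertices in this order, K has dimension 2 with simplices:

  0-simplices (4): [0], [1], [2], [3]
  1-simplices (6): [0,1], [0,2], [0,3], [1,2], [1,3], [2,3]
  2-simplices (4): [0,1,2], [0,1,3], [0,2,3], [1,2,3]

giving chain groups C_0 ≅ Z^4, C_1 ≅ Z^6, C_2 ≅ Z^4.

The boundary map ∂_1: C_1 → C_0 maps an edge to its endpoints' difference, ∂[p,q] = q − p. For instance
  ∂[1,2] = [2] − [1].
As a 4×6 matrix over Z this has rank 3, with invariant factors (1,1,1).

The boundary map ∂_2: C_2 → C_1 sends each 2-simplex [p,q,r] to [q,r] − [p,r] + [p,q]. For instance
  ∂[0,1,2] = [1,2] − [0,2] + [0,1],
  ∂[0,2,3] = [2,3] − [0,3] + [0,2].
The resulting 6×4 matrix has rank 3, and its Smith normal form has invariant factors (1,1,1).

Computing H_k = (kernel of ∂_k) / (image of ∂_{k+1}):

  H_0: rank C_0 − rank ∂_1 = 4 − 3 = 1, and the invariant factors of ∂_1 are all 1, so H_0 = Z.
  H_1: rank ker ∂_1 − rank ∂_2 = (6 − 3) − 3 = 0, and the invariant factors of ∂_2 are all 1, so H_1 = 0.
  H_2: rank ker ∂_2 − rank ∂_3 = (4 − 3) − 0 = 1, and there is no ∂_3, so H_2 = Z.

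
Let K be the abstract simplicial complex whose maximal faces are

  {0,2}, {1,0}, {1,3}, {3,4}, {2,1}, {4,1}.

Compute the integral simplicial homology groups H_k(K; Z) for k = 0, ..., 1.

K has 5 vertices, 6 edges.
rank ∂_0 = 0, rank ∂_1 = 4 ⇒ b_0 = 5 − 0 − 4 = 1; all invariant factors of ∂_1 are 1 so no torsion. So H_0 ≅ Z.
rank ∂_1 = 4, rank ∂_2 = 0 ⇒ b_1 = 6 − 4 − 0 = 2. So H_1 ≅ Z^2.

H_0 = Z,  H_1 = Z^2.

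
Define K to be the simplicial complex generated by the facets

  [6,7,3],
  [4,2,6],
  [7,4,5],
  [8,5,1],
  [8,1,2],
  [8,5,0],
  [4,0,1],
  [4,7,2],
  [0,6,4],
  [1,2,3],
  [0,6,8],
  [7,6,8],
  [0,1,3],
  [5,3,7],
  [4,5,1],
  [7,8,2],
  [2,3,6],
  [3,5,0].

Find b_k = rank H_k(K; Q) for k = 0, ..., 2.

Take the total order 0 < 1 < 2 < 3 < 4 < 5 < 6 < 7 < 8 on the vertex set. Then K (dimension 2) consists of the simplices:

  0-simplices (9): [0], [1], [2], [3], [4], [5], [6], [7], [8]
  1-simplices (27): (27 of them)
  2-simplices (18): [0,1,3], [0,1,4], [0,3,5], [0,4,6], [0,5,8], [0,6,8], [1,2,3], [1,2,8], [1,4,5], [1,5,8], [2,3,6], [2,4,6], [2,4,7], [2,7,8], [3,5,7], [3,6,7], [4,5,7], [6,7,8]

so the chain groups are C_0 ≅ Z^9, C_1 ≅ Z^27, C_2 ≅ Z^18.

The boundary map ∂_1: C_1 → C_0 maps an edge to its endpoints' difference, ∂[p,q] = q − p.
As a 9×27 matrix over Z this has rank 8, with invariant factors (1,1,1,1,1,1,1,1).

∂_2: C_2 → C_1 maps a triangle to the signed sum of its edges. For instance
  ∂[0,5,8] = [5,8] − [0,8] + [0,5],
  ∂[0,1,3] = [1,3] − [0,3] + [0,1].
The 27×18 boundary matrix has rank 18 and Smith normal form diag(1,1,1,1,1,1,1,1,1,1,1,1,1,1,1,1,1,2).

Computing H_k = (kernel of ∂_k) / (image of ∂_{k+1}):

  H_0: rank C_0 − rank ∂_1 = 9 − 8 = 1, and the invariant factors of ∂_1 are all 1, so H_0 = Z.
  H_1: rank ker ∂_1 − rank ∂_2 = (27 − 8) − 18 = 1, and ∂_2 has invariant factor 2 > 1, so H_1 = Z × Z/2.
  H_2: rank ker ∂_2 − rank ∂_3 = (18 − 18) − 0 = 0, and there is no ∂_3, so H_2 = 0.

(K is a triangulation of the Klein bottle.)

Hence the Betti numbers are b_0 = 1, b_1 = 1, b_2 = 0.

b_0 = 1, b_1 = 1, b_2 = 0.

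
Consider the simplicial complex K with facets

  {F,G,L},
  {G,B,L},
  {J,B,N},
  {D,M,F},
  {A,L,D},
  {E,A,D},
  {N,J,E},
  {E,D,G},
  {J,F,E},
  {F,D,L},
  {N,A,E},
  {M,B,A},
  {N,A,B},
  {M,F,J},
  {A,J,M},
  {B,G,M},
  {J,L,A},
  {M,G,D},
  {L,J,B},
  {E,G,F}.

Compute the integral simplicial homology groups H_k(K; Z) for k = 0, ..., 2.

We work with the vertex ordering A < B < D < E < F < G < J < L < M < N. The simplices of K, each written with vertices in increasing order, are:

  0-simplices (10): A, B, D, E, F, G, J, L, M, N
  1-simplices (30): AB, AD, AE, AJ, AL, AM, AN, BG, BJ, BL, BM, BN, DE, DF, DG, DL, DM, EF, EG, EJ, EN, FG, FJ, FL, FM, GL, GM, JL, JM, JN
  2-simplices (20): ABM, ABN, ADE, ADL, AEN, AJL, AJM, BGL, BGM, BJL, BJN, DEG, DFL, DFM, DGM, EFG, EFJ, EJN, FGL, FJM

giving chain groups C_0 ≅ Z^10, C_1 ≅ Z^30, C_2 ≅ Z^20.

∂_1: C_1 → C_0 is given by ∂[p,q] = [q] − [p].
As a 10×30 matrix over Z this has rank 9, with invariant factors (1,1,1,1,1,1,1,1,1).

∂_2: C_2 → C_1 maps a triangle to the signed sum of its edges. For instance
  ∂EJN = JN − EN + EJ,
  ∂BJL = JL − BL + BJ.
The 30×20 boundary matrix has rank 20 and Smith normal form diag(1,1,1,1,1,1,1,1,1,1,1,1,1,1,1,1,1,1,1,2).

Reading off H_k = ker ∂_k / im ∂_{k+1}:

  H_0: rank C_0 − rank ∂_1 = 10 − 9 = 1, and the invariant factors of ∂_1 are all 1, so H_0 = Z.
  H_1: rank ker ∂_1 − rank ∂_2 = (30 − 9) − 20 = 1, and ∂_2 has invariant factor 2 > 1, so H_1 = Z ⊕ Z/2Z.
  H_2: rank ker ∂_2 − rank ∂_3 = (20 − 20) − 0 = 0, and there is no ∂_3, so H_2 = 0.

H_0 ≅ Z,  H_1 ≅ Z ⊕ Z/2Z,  H_2 = 0.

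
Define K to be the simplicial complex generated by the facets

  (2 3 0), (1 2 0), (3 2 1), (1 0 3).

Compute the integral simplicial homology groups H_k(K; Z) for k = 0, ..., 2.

H_0 = Z,  H_1 = 0,  H_2 = Z.

Take the total order 0 < 1 < 2 < 3 on the vertex set. Then K (dimension 2) consists of the simplices:

  0-simplices (4): [0], [1], [2], [3]
  1-simplices (6): [0,1], [0,2], [0,3], [1,2], [1,3], [2,3]
  2-simplices (4): [0,1,2], [0,1,3], [0,2,3], [1,2,3]

Hence C_0 ≅ Z^4, C_1 ≅ Z^6, C_2 ≅ Z^4.

Boundary ∂_1: C_1 → C_0 is given by ∂[p,q] = [q] − [p].
The 4×6 boundary matrix has rank 3 and Smith normal form diag(1,1,1).

Boundary ∂_2: C_2 → C_1 sends each 2-simplex [p,q,r] to [q,r] − [p,r] + [p,q]. For instance
  ∂[1,2,3] = [2,3] − [1,3] + [1,2],
  ∂[0,1,3] = [1,3] − [0,3] + [0,1].
The 6×4 boundary matrix has rank 3 and Smith normal form diag(1,1,1).

From H_k ≅ ker(∂_k) / im(∂_{k+1}) we obtain:

  H_0: rank C_0 − rank ∂_1 = 4 − 3 = 1, and the invariant factors of ∂_1 are all 1, so H_0 ≅ Z.
  H_1: rank ker ∂_1 − rank ∂_2 = (6 − 3) − 3 = 0, and the invariant factors of ∂_2 are all 1, so H_1 ≅ 0.
  H_2: rank ker ∂_2 − rank ∂_3 = (4 − 3) − 0 = 1, and there is no ∂_3, so H_2 ≅ Z.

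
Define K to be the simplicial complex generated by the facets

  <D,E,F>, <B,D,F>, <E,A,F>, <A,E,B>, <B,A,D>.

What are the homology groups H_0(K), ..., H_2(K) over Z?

Order the vertices as A < B < D < E < F. Listing each simplex with vertices in this order, K has dimension 2 with simplices:

  0-simplices (5): A, B, D, E, F
  1-simplices (10): AB, AD, AE, AF, BD, BE, BF, DE, DF, EF
  2-simplices (5): ABD, ABE, AEF, BDF, DEF

so the chain groups are C_0 ≅ Z^5, C_1 ≅ Z^10, C_2 ≅ Z^5.

Boundary ∂_1: C_1 → C_0 maps an edge to its endpoints' difference, ∂[p,q] = q − p.
This gives a 5×10 integer matrix of rank 4; reducing to Smith normal form yields diagonal entries (1,1,1,1).

Boundary ∂_2: C_2 → C_1 maps a triangle to the signed sum of its edges. For instance
  ∂ABE = BE − AE + AB,
  ∂ABD = BD − AD + AB.
The resulting 10×5 matrix has rank 5, and its Smith normal form has invariant factors (1,1,1,1,1).

Reading off H_k = ker ∂_k / im ∂_{k+1}:

  H_0: rank C_0 − rank ∂_1 = 5 − 4 = 1, and the invariant factors of ∂_1 are all 1, so H_0 ≅ Z.
  H_1: rank ker ∂_1 − rank ∂_2 = (10 − 4) − 5 = 1, and the invariant factors of ∂_2 are all 1, so H_1 ≅ Z.
  H_2: rank ker ∂_2 − rank ∂_3 = (5 − 5) − 0 = 0, and there is no ∂_3, so H_2 ≅ 0.

H_0 = Z,  H_1 = Z,  H_2 = 0.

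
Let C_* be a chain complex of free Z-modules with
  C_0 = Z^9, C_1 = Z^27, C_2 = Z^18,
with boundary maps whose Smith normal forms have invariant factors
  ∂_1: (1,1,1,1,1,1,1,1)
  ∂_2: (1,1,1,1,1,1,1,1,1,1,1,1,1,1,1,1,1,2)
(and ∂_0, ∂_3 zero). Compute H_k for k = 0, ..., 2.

H_0: b_0 = 9 − 0 − 8 = 1; torsion from ∂_1 factors > 1: none. So H_0 = Z.
H_1: b_1 = 27 − 8 − 18 = 1; torsion from ∂_2 factors > 1: [2]. So H_1 = Z ⊕ Z/2.
H_2: b_2 = 18 − 18 − 0 = 0; torsion from ∂_3 factors > 1: none. So H_2 = 0.

H_0 = Z,  H_1 = Z ⊕ Z/2,  H_2 = 0.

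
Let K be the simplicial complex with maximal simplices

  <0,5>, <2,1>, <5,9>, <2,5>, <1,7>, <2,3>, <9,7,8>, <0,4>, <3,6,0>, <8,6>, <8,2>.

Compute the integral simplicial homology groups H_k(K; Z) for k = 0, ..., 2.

Take the total order 0 < 1 < 2 < 3 < 4 < 5 < 6 < 7 < 8 < 9 on the vertex set. Then K (dimension 2) consists of the simplices:

  0-simplices (10): [0], [1], [2], [3], [4], [5], [6], [7], [8], [9]
  1-simplices (15): [0,3], [0,4], [0,5], [0,6], [1,2], [1,7], [2,3], [2,5], [2,8], [3,6], [5,9], [6,8], [7,8], [7,9], [8,9]
  2-simplices (2): [0,3,6], [7,8,9]

so the chain groups are C_0 ≅ Z^10, C_1 ≅ Z^15, C_2 ≅ Z^2.

Boundary ∂_1: C_1 → C_0 maps an edge to its endpoints' difference, ∂[p,q] = q − p.
As a 10×15 matrix over Z this has rank 9, with invariant factors (1,1,1,1,1,1,1,1,1).

Boundary ∂_2: C_2 → C_1 sends each 2-simplex [p,q,r] to [q,r] − [p,r] + [p,q]. For instance
  ∂[0,3,6] = [3,6] − [0,6] + [0,3],
  ∂[7,8,9] = [8,9] − [7,9] + [7,8].
The 15×2 boundary matrix has rank 2 and Smith normal form diag(1,1).

Reading off H_k = ker ∂_k / im ∂_{k+1}:

  H_0: rank C_0 − rank ∂_1 = 10 − 9 = 1, and the invariant factors of ∂_1 are all 1, so H_0 = Z.
  H_1: rank ker ∂_1 − rank ∂_2 = (15 − 9) − 2 = 4, and the invariant factors of ∂_2 are all 1, so H_1 = Z^4.
  H_2: rank ker ∂_2 − rank ∂_3 = (2 − 2) − 0 = 0, and there is no ∂_3, so H_2 = 0.

H_0 = Z,  H_1 = Z^4,  H_2 = 0.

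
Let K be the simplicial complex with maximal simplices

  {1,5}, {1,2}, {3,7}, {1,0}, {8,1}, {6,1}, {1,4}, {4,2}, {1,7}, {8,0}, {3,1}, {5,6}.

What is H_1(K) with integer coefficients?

We work with the vertex ordering 0 < 1 < 2 < 3 < 4 < 5 < 6 < 7 < 8. The simplices of K, each written with vertices in increasing order, are:

  0-simplices (9): [0], [1], [2], [3], [4], [5], [6], [7], [8]
  1-simplices (12): [0,1], [0,8], [1,2], [1,3], [1,4], [1,5], [1,6], [1,7], [1,8], [2,4], [3,7], [5,6]

Hence C_0 ≅ Z^9, C_1 ≅ Z^12.

Boundary ∂_1: C_1 → C_0 is given by ∂[p,q] = [q] − [p]. For instance
  ∂[1,2] = [2] − [1].
The 9×12 boundary matrix has rank 8 and Smith normal form diag(1,1,1,1,1,1,1,1).

Now H_k = ker ∂_k / im ∂_{k+1}, so:

  H_1: rank ker ∂_1 − rank ∂_2 = (12 − 8) − 0 = 4, and there is no ∂_2, so H_1 ≅ Z^4.

(K is a triangulation of a wedge of 4 circles.)

H_1 ≅ Z^4.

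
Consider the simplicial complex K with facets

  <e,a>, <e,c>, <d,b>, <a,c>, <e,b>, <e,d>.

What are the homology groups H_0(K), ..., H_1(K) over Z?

H_0 = Z,  H_1 = Z^2.

Fix the vertex order a < b < c < d < e and write every simplex with vertices in increasing order. Then dim K = 1 and the simplices of K are:

  0-simplices (5): a, b, c, d, e
  1-simplices (6): ac, ae, bd, be, ce, de

giving chain groups C_0 ≅ Z^5, C_1 ≅ Z^6.

Boundary ∂_1: C_1 → C_0 is given by ∂[p,q] = [q] − [p]. For instance
  ∂bd = d − b.
The 5×6 boundary matrix has rank 4 and Smith normal form diag(1,1,1,1).

Reading off H_k = ker ∂_k / im ∂_{k+1}:

  H_0: rank C_0 − rank ∂_1 = 5 − 4 = 1, and the invariant factors of ∂_1 are all 1, so H_0 = Z.
  H_1: rank ker ∂_1 − rank ∂_2 = (6 − 4) − 0 = 2, and there is no ∂_2, so H_1 = Z^2.

(K is a triangulation of a wedge of 2 circles.)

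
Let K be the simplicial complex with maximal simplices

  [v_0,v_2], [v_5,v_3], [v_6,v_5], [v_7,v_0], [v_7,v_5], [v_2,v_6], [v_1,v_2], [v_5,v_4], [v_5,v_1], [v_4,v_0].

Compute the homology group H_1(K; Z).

H_1 ≅ Z^3.

Take the total order v_0 < v_1 < v_2 < v_3 < v_4 < v_5 < v_6 < v_7 on the vertex set. Then K (dimension 1) consists of the simplices:

  0-simplices (8): [v_0], [v_1], [v_2], [v_3], [v_4], [v_5], [v_6], [v_7]
  1-simplices (10): [v_0,v_2], [v_0,v_4], [v_0,v_7], [v_1,v_2], [v_1,v_5], [v_2,v_6], [v_3,v_5], [v_4,v_5], [v_5,v_6], [v_5,v_7]

so the chain groups are C_0 ≅ Z^8, C_1 ≅ Z^10.

∂_1: C_1 → C_0 is given by ∂[p,q] = [q] − [p].
This gives a 8×10 integer matrix of rank 7; reducing to Smith normal form yields diagonal entries (1,1,1,1,1,1,1).

Now H_k = ker ∂_k / im ∂_{k+1}, so:

  H_1: rank ker ∂_1 − rank ∂_2 = (10 − 7) − 0 = 3, and there is no ∂_2, so H_1 = Z^3.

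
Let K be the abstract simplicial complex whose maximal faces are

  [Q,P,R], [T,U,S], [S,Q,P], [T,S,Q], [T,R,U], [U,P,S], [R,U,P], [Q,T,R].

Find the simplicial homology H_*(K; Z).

H_0 ≅ Z,  H_1 = 0,  H_2 ≅ Z.

Order the vertices as P < Q < R < S < T < U. Listing each simplex with vertices in this order, K has dimension 2 with simplices:

  0-simplices (6): P, Q, R, S, T, U
  1-simplices (12): PQ, PR, PS, PU, QR, QS, QT, RT, RU, ST, SU, TU
  2-simplices (8): PQR, PQS, PRU, PSU, QRT, QST, RTU, STU

so the chain groups are C_0 ≅ Z^6, C_1 ≅ Z^12, C_2 ≅ Z^8.

∂_1: C_1 → C_0 is given by ∂[p,q] = [q] − [p].
The resulting 6×12 matrix has rank 5, and its Smith normal form has invariant factors (1,1,1,1,1).

The boundary map ∂_2: C_2 → C_1 acts by ∂[p,q,r] = [q,r] − [p,r] + [p,q]. For instance
  ∂PSU = SU − PU + PS,
  ∂RTU = TU − RU + RT.
The 12×8 boundary matrix has rank 7 and Smith normal form diag(1,1,1,1,1,1,1).

Reading off H_k = ker ∂_k / im ∂_{k+1}:

  H_0: rank C_0 − rank ∂_1 = 6 − 5 = 1, and the invariant factors of ∂_1 are all 1, so H_0 = Z.
  H_1: rank ker ∂_1 − rank ∂_2 = (12 − 5) − 7 = 0, and the invariant factors of ∂_2 are all 1, so H_1 = 0.
  H_2: rank ker ∂_2 − rank ∂_3 = (8 − 7) − 0 = 1, and there is no ∂_3, so H_2 = Z.

(K is a triangulation of the 2-sphere S^2.)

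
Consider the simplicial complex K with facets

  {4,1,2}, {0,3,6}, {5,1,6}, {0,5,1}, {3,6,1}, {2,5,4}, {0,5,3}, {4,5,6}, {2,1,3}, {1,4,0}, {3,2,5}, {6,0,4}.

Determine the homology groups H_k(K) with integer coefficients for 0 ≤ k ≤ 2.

We work with the vertex ordering 0 < 1 < 2 < 3 < 4 < 5 < 6. The simplices of K, each written with vertices in increasing order, are:

  0-simplices (7): [0], [1], [2], [3], [4], [5], [6]
  1-simplices (18): [0,1], [0,3], [0,4], [0,5], [0,6], [1,2], [1,3], [1,4], [1,5], [1,6], [2,3], [2,4], [2,5], [3,5], [3,6], [4,5], [4,6], [5,6]
  2-simplices (12): [0,1,4], [0,1,5], [0,3,5], [0,3,6], [0,4,6], [1,2,3], [1,2,4], [1,3,6], [1,5,6], [2,3,5], [2,4,5], [4,5,6]

giving chain groups C_0 ≅ Z^7, C_1 ≅ Z^18, C_2 ≅ Z^12.

∂_1: C_1 → C_0 is given by ∂[p,q] = [q] − [p]. For instance
  ∂[1,5] = [5] − [1].
The 7×18 boundary matrix has rank 6 and Smith normal form diag(1,1,1,1,1,1).

The boundary map ∂_2: C_2 → C_1 maps a triangle to the signed sum of its edges. For instance
  ∂[2,3,5] = [3,5] − [2,5] + [2,3],
  ∂[1,2,3] = [2,3] − [1,3] + [1,2].
As a 18×12 matrix over Z this has rank 12, with invariant factors (1,1,1,1,1,1,1,1,1,1,1,2).

Computing H_k = (kernel of ∂_k) / (image of ∂_{k+1}):

  H_0: rank C_0 − rank ∂_1 = 7 − 6 = 1, and the invariant factors of ∂_1 are all 1, so H_0 ≅ Z.
  H_1: rank ker ∂_1 − rank ∂_2 = (18 − 6) − 12 = 0, and ∂_2 has invariant factor 2 > 1, so H_1 ≅ Z/2Z.
  H_2: rank ker ∂_2 − rank ∂_3 = (12 − 12) − 0 = 0, and there is no ∂_3, so H_2 ≅ 0.

H_0 = Z,  H_1 = Z/2Z,  H_2 = 0.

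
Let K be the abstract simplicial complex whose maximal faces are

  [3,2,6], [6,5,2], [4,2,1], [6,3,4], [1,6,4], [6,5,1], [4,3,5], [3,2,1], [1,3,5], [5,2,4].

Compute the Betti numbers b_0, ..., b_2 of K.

Fix the vertex order 1 < 2 < 3 < 4 < 5 < 6 and write every simplex with vertices in increasing order. Then dim K = 2 and the simplices of K are:

  0-simplices (6): [1], [2], [3], [4], [5], [6]
  1-simplices (15): [1,2], [1,3], [1,4], [1,5], [1,6], [2,3], [2,4], [2,5], [2,6], [3,4], [3,5], [3,6], [4,5], [4,6], [5,6]
  2-simplices (10): [1,2,3], [1,2,4], [1,3,5], [1,4,6], [1,5,6], [2,3,6], [2,4,5], [2,5,6], [3,4,5], [3,4,6]

giving chain groups C_0 ≅ Z^6, C_1 ≅ Z^15, C_2 ≅ Z^10.

Boundary ∂_1: C_1 → C_0 maps an edge to its endpoints' difference, ∂[p,q] = q − p.
The resulting 6×15 matrix has rank 5, and its Smith normal form has invariant factors (1,1,1,1,1).

Boundary ∂_2: C_2 → C_1 acts by ∂[p,q,r] = [q,r] − [p,r] + [p,q]. For instance
  ∂[3,4,5] = [4,5] − [3,5] + [3,4],
  ∂[1,4,6] = [4,6] − [1,6] + [1,4].
This gives a 15×10 integer matrix of rank 10; reducing to Smith normal form yields diagonal entries (1,1,1,1,1,1,1,1,1,2).

From H_k ≅ ker(∂_k) / im(∂_{k+1}) we obtain:

  H_0: rank C_0 − rank ∂_1 = 6 − 5 = 1, and the invariant factors of ∂_1 are all 1, so H_0 = Z.
  H_1: rank ker ∂_1 − rank ∂_2 = (15 − 5) − 10 = 0, and ∂_2 has invariant factor 2 > 1, so H_1 = Z/2Z.
  H_2: rank ker ∂_2 − rank ∂_3 = (10 − 10) − 0 = 0, and there is no ∂_3, so H_2 = 0.

(K is a triangulation of the real projective plane RP^2.)

Hence the Betti numbers are b_0 = 1, b_1 = 0, b_2 = 0.

b_0 = 1, b_1 = 0, b_2 = 0.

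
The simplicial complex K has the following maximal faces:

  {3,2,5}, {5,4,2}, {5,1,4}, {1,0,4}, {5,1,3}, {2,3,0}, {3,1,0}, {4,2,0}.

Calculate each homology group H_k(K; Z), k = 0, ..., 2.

H_0 = Z,  H_1 = 0,  H_2 = Z.

Order the vertices as 0 < 1 < 2 < 3 < 4 < 5. Listing each simplex with vertices in this order, K has dimension 2 with simplices:

  0-simplices (6): [0], [1], [2], [3], [4], [5]
  1-simplices (12): [0,1], [0,2], [0,3], [0,4], [1,3], [1,4], [1,5], [2,3], [2,4], [2,5], [3,5], [4,5]
  2-simplices (8): [0,1,3], [0,1,4], [0,2,3], [0,2,4], [1,3,5], [1,4,5], [2,3,5], [2,4,5]

so the chain groups are C_0 ≅ Z^6, C_1 ≅ Z^12, C_2 ≅ Z^8.

Boundary ∂_1: C_1 → C_0 sends each edge [p,q] (with p < q) to q − p. For instance
  ∂[0,4] = [4] − [0].
The resulting 6×12 matrix has rank 5, and its Smith normal form has invariant factors (1,1,1,1,1).

The boundary map ∂_2: C_2 → C_1 maps a triangle to the signed sum of its edges. For instance
  ∂[1,4,5] = [4,5] − [1,5] + [1,4],
  ∂[0,1,3] = [1,3] − [0,3] + [0,1].
As a 12×8 matrix over Z this has rank 7, with invariant factors (1,1,1,1,1,1,1).

Reading off H_k = ker ∂_k / im ∂_{k+1}:

  H_0: rank C_0 − rank ∂_1 = 6 − 5 = 1, and the invariant factors of ∂_1 are all 1, so H_0 ≅ Z.
  H_1: rank ker ∂_1 − rank ∂_2 = (12 − 5) − 7 = 0, and the invariant factors of ∂_2 are all 1, so H_1 ≅ 0.
  H_2: rank ker ∂_2 − rank ∂_3 = (8 − 7) − 0 = 1, and there is no ∂_3, so H_2 ≅ Z.

As a check, the Euler characteristic is 6 − 12 + 8 = 2, which agrees with 1 − 0 + 1 = 2.
(K is a triangulation of the 2-sphere S^2.)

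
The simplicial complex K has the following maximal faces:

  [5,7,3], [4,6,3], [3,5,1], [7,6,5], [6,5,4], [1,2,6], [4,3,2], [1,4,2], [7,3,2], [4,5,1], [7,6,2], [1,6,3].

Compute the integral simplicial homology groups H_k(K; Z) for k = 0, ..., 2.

H_0 = Z,  H_1 = Z/2,  H_2 = 0.

Order the vertices as 1 < 2 < 3 < 4 < 5 < 6 < 7. Listing each simplex with vertices in this order, K has dimension 2 with simplices:

  0-simplices (7): [1], [2], [3], [4], [5], [6], [7]
  1-simplices (18): [1,2], [1,3], [1,4], [1,5], [1,6], [2,3], [2,4], [2,6], [2,7], [3,4], [3,5], [3,6], [3,7], [4,5], [4,6], [5,6], [5,7], [6,7]
  2-simplices (12): [1,2,4], [1,2,6], [1,3,5], [1,3,6], [1,4,5], [2,3,4], [2,3,7], [2,6,7], [3,4,6], [3,5,7], [4,5,6], [5,6,7]

giving chain groups C_0 ≅ Z^7, C_1 ≅ Z^18, C_2 ≅ Z^12.

Boundary ∂_1: C_1 → C_0 is given by ∂[p,q] = [q] − [p]. For instance
  ∂[1,2] = [2] − [1].
The 7×18 boundary matrix has rank 6 and Smith normal form diag(1,1,1,1,1,1).

Boundary ∂_2: C_2 → C_1 maps a triangle to the signed sum of its edges. For instance
  ∂[3,5,7] = [5,7] − [3,7] + [3,5],
  ∂[1,2,6] = [2,6] − [1,6] + [1,2].
The 18×12 boundary matrix has rank 12 and Smith normal form diag(1,1,1,1,1,1,1,1,1,1,1,2).

Now H_k = ker ∂_k / im ∂_{k+1}, so:

  H_0: rank C_0 − rank ∂_1 = 7 − 6 = 1, and the invariant factors of ∂_1 are all 1, so H_0 ≅ Z.
  H_1: rank ker ∂_1 − rank ∂_2 = (18 − 6) − 12 = 0, and ∂_2 has invariant factor 2 > 1, so H_1 ≅ Z/2.
  H_2: rank ker ∂_2 − rank ∂_3 = (12 − 12) − 0 = 0, and there is no ∂_3, so H_2 ≅ 0.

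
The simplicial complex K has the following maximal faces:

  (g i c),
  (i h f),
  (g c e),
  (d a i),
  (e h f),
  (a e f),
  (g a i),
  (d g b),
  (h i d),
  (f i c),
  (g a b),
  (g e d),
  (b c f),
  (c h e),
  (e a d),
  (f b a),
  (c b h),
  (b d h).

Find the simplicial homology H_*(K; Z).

We work with the vertex ordering a < b < c < d < e < f < g < h < i. The simplices of K, each written with vertices in increasing order, are:

  0-simplices (9): a, b, c, d, e, f, g, h, i
  1-simplices (27): ab, ad, ae, af, ag, ai, bc, bd, bf, bg, bh, ce, cf, cg, ch, ci, de, dg, dh, di, ef, eg, eh, fh, fi, gi, hi
  2-simplices (18): abf, abg, ade, adi, aef, agi, bcf, bch, bdg, bdh, ceg, ceh, cfi, cgi, deg, dhi, efh, fhi

giving chain groups C_0 ≅ Z^9, C_1 ≅ Z^27, C_2 ≅ Z^18.

The boundary map ∂_1: C_1 → C_0 is given by ∂[p,q] = [q] − [p]. For instance
  ∂gi = i − g.
The 9×27 boundary matrix has rank 8 and Smith normal form diag(1,1,1,1,1,1,1,1).

Boundary ∂_2: C_2 → C_1 acts by ∂[p,q,r] = [q,r] − [p,r] + [p,q]. For instance
  ∂ade = de − ae + ad,
  ∂bch = ch − bh + bc.
The 27×18 boundary matrix has rank 18 and Smith normal form diag(1,1,1,1,1,1,1,1,1,1,1,1,1,1,1,1,1,2).

From H_k ≅ ker(∂_k) / im(∂_{k+1}) we obtain:

  H_0: rank C_0 − rank ∂_1 = 9 − 8 = 1, and the invariant factors of ∂_1 are all 1, so H_0 ≅ Z.
  H_1: rank ker ∂_1 − rank ∂_2 = (27 − 8) − 18 = 1, and ∂_2 has invariant factor 2 > 1, so H_1 ≅ Z ⊕ Z/2Z.
  H_2: rank ker ∂_2 − rank ∂_3 = (18 − 18) − 0 = 0, and there is no ∂_3, so H_2 ≅ 0.

(K is a triangulation of the Klein bottle.)

H_0 = Z,  H_1 = Z ⊕ Z/2Z,  H_2 = 0.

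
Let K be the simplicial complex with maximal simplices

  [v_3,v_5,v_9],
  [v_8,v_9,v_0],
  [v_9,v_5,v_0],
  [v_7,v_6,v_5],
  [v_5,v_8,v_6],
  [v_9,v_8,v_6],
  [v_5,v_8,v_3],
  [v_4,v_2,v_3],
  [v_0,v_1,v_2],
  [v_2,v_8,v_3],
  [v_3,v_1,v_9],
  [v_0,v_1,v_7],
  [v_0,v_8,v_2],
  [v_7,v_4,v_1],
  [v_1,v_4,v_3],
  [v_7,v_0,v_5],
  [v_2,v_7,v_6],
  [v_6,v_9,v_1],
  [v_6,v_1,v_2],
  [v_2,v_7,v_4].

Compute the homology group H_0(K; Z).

H_0 ≅ Z.

Order the vertices as v_0 < v_1 < v_2 < v_3 < v_4 < v_5 < v_6 < v_7 < v_8 < v_9. Listing each simplex with vertices in this order, K has dimension 2 with simplices:

  0-simplices (10): [v_0], [v_1], [v_2], [v_3], [v_4], [v_5], [v_6], [v_7], [v_8], [v_9]
  1-simplices (30): (30 of them)
  2-simplices (20): (20 of them)

giving chain groups C_0 ≅ Z^10, C_1 ≅ Z^30, C_2 ≅ Z^20.

Boundary ∂_1: C_1 → C_0 sends each edge [p,q] (with p < q) to q − p. For instance
  ∂[v_4,v_7] = [v_7] − [v_4].
This gives a 10×30 integer matrix of rank 9; reducing to Smith normal form yields diagonal entries (1,1,1,1,1,1,1,1,1).

Boundary ∂_2: C_2 → C_1 sends each 2-simplex [p,q,r] to [q,r] − [p,r] + [p,q]. For instance
  ∂[v_0,v_5,v_9] = [v_5,v_9] − [v_0,v_9] + [v_0,v_5],
  ∂[v_1,v_3,v_4] = [v_3,v_4] − [v_1,v_4] + [v_1,v_3].
As a 30×20 matrix over Z this has rank 20, with invariant factors (1,1,1,1,1,1,1,1,1,1,1,1,1,1,1,1,1,1,1,2).

Reading off H_k = ker ∂_k / im ∂_{k+1}:

  H_0: rank C_0 − rank ∂_1 = 10 − 9 = 1, and the invariant factors of ∂_1 are all 1, so H_0 = Z.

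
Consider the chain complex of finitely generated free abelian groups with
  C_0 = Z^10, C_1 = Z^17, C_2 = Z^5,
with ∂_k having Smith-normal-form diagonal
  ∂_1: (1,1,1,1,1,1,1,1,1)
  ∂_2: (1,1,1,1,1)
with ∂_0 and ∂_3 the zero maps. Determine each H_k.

H_0 ≅ Z,  H_1 ≅ Z^3,  H_2 = 0.

H_0: b_0 = 10 − 0 − 9 = 1; torsion from ∂_1 factors > 1: none. So H_0 ≅ Z.
H_1: b_1 = 17 − 9 − 5 = 3; torsion from ∂_2 factors > 1: none. So H_1 ≅ Z^3.
H_2: b_2 = 5 − 5 − 0 = 0; torsion from ∂_3 factors > 1: none. So H_2 ≅ 0.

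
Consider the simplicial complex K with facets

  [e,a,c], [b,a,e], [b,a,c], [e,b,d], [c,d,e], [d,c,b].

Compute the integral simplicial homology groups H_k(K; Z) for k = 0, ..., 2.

H_0 ≅ Z,  H_1 = 0,  H_2 ≅ Z.

Take the total order a < b < c < d < e on the vertex set. Then K (dimension 2) consists of the simplices:

  0-simplices (5): a, b, c, d, e
  1-simplices (9): ab, ac, ae, bc, bd, be, cd, ce, de
  2-simplices (6): abc, abe, ace, bcd, bde, cde

so the chain groups are C_0 ≅ Z^5, C_1 ≅ Z^9, C_2 ≅ Z^6.

The boundary map ∂_1: C_1 → C_0 is given by ∂[p,q] = [q] − [p]. For instance
  ∂cd = d − c.
As a 5×9 matrix over Z this has rank 4, with invariant factors (1,1,1,1).

The boundary map ∂_2: C_2 → C_1 acts by ∂[p,q,r] = [q,r] − [p,r] + [p,q]. For instance
  ∂abe = be − ae + ab,
  ∂ace = ce − ae + ac.
The resulting 9×6 matrix has rank 5, and its Smith normal form has invariant factors (1,1,1,1,1).

From H_k ≅ ker(∂_k) / im(∂_{k+1}) we obtain:

  H_0: rank C_0 − rank ∂_1 = 5 − 4 = 1, and the invariant factors of ∂_1 are all 1, so H_0 = Z.
  H_1: rank ker ∂_1 − rank ∂_2 = (9 − 4) − 5 = 0, and the invariant factors of ∂_2 are all 1, so H_1 = 0.
  H_2: rank ker ∂_2 − rank ∂_3 = (6 − 5) − 0 = 1, and there is no ∂_3, so H_2 = Z.

As a check, the Euler characteristic is 5 − 9 + 6 = 2, which agrees with 1 − 0 + 1 = 2.
(K is a triangulation of the 2-sphere S^2.)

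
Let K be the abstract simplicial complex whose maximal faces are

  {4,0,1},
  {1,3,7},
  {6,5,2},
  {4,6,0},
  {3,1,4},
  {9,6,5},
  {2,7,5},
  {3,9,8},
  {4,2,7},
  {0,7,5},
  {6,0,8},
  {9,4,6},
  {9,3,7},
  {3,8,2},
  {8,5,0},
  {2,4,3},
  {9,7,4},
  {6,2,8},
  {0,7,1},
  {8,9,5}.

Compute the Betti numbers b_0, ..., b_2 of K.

b_0 = 1, b_1 = 1, b_2 = 0.

We work with the vertex ordering 0 < 1 < 2 < 3 < 4 < 5 < 6 < 7 < 8 < 9. The simplices of K, each written with vertices in increasing order, are:

  0-simplices (10): [0], [1], [2], [3], [4], [5], [6], [7], [8], [9]
  1-simplices (30): (30 of them)
  2-simplices (20): (20 of them)

so the chain groups are C_0 ≅ Z^10, C_1 ≅ Z^30, C_2 ≅ Z^20.

∂_1: C_1 → C_0 sends each edge [p,q] (with p < q) to q − p.
The 10×30 boundary matrix has rank 9 and Smith normal form diag(1,1,1,1,1,1,1,1,1).

The boundary map ∂_2: C_2 → C_1 maps a triangle to the signed sum of its edges. For instance
  ∂[0,1,4] = [1,4] − [0,4] + [0,1],
  ∂[2,6,8] = [6,8] − [2,8] + [2,6].
This gives a 30×20 integer matrix of rank 20; reducing to Smith normal form yields diagonal entries (1,1,1,1,1,1,1,1,1,1,1,1,1,1,1,1,1,1,1,2).

Reading off H_k = ker ∂_k / im ∂_{k+1}:

  H_0: rank C_0 − rank ∂_1 = 10 − 9 = 1, and the invariant factors of ∂_1 are all 1, so H_0 = Z.
  H_1: rank ker ∂_1 − rank ∂_2 = (30 − 9) − 20 = 1, and ∂_2 has invariant factor 2 > 1, so H_1 = Z ⊕ Z/2Z.
  H_2: rank ker ∂_2 − rank ∂_3 = (20 − 20) − 0 = 0, and there is no ∂_3, so H_2 = 0.

Hence the Betti numbers are b_0 = 1, b_1 = 1, b_2 = 0.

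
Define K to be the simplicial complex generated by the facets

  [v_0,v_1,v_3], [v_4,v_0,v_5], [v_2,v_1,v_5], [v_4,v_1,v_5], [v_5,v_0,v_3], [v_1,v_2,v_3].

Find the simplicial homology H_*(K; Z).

H_0 = Z,  H_1 = Z,  H_2 = 0.

Order the vertices as v_0 < v_1 < v_2 < v_3 < v_4 < v_5. Listing each simplex with vertices in this order, K has dimension 2 with simplices:

  0-simplices (6): [v_0], [v_1], [v_2], [v_3], [v_4], [v_5]
  1-simplices (12): [v_0,v_1], [v_0,v_3], [v_0,v_4], [v_0,v_5], [v_1,v_2], [v_1,v_3], [v_1,v_4], [v_1,v_5], [v_2,v_3], [v_2,v_5], [v_3,v_5], [v_4,v_5]
  2-simplices (6): [v_0,v_1,v_3], [v_0,v_3,v_5], [v_0,v_4,v_5], [v_1,v_2,v_3], [v_1,v_2,v_5], [v_1,v_4,v_5]

Hence C_0 ≅ Z^6, C_1 ≅ Z^12, C_2 ≅ Z^6.

∂_1: C_1 → C_0 maps an edge to its endpoints' difference, ∂[p,q] = q − p.
The 6×12 boundary matrix has rank 5 and Smith normal form diag(1,1,1,1,1).

∂_2: C_2 → C_1 maps a triangle to the signed sum of its edges. For instance
  ∂[v_0,v_4,v_5] = [v_4,v_5] − [v_0,v_5] + [v_0,v_4],
  ∂[v_0,v_3,v_5] = [v_3,v_5] − [v_0,v_5] + [v_0,v_3].
This gives a 12×6 integer matrix of rank 6; reducing to Smith normal form yields diagonal entries (1,1,1,1,1,1).

Reading off H_k = ker ∂_k / im ∂_{k+1}:

  H_0: rank C_0 − rank ∂_1 = 6 − 5 = 1, and the invariant factors of ∂_1 are all 1, so H_0 = Z.
  H_1: rank ker ∂_1 − rank ∂_2 = (12 − 5) − 6 = 1, and the invariant factors of ∂_2 are all 1, so H_1 = Z.
  H_2: rank ker ∂_2 − rank ∂_3 = (6 − 6) − 0 = 0, and there is no ∂_3, so H_2 = 0.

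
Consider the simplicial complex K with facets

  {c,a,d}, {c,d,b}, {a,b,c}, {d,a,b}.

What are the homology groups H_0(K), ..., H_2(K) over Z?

H_0 ≅ Z,  H_1 = 0,  H_2 ≅ Z.

Fix the vertex order a < b < c < d and write every simplex with vertices in increasing order. Then dim K = 2 and the simplices of K are:

  0-simplices (4): a, b, c, d
  1-simplices (6): ab, ac, ad, bc, bd, cd
  2-simplices (4): abc, abd, acd, bcd

so the chain groups are C_0 ≅ Z^4, C_1 ≅ Z^6, C_2 ≅ Z^4.

The boundary map ∂_1: C_1 → C_0 is given by ∂[p,q] = [q] − [p]. For instance
  ∂cd = d − c.
The 4×6 boundary matrix has rank 3 and Smith normal form diag(1,1,1).

The boundary map ∂_2: C_2 → C_1 sends each 2-simplex [p,q,r] to [q,r] − [p,r] + [p,q]. For instance
  ∂abd = bd − ad + ab,
  ∂abc = bc − ac + ab.
The 6×4 boundary matrix has rank 3 and Smith normal form diag(1,1,1).

Computing H_k = (kernel of ∂_k) / (image of ∂_{k+1}):

  H_0: rank C_0 − rank ∂_1 = 4 − 3 = 1, and the invariant factors of ∂_1 are all 1, so H_0 = Z.
  H_1: rank ker ∂_1 − rank ∂_2 = (6 − 3) − 3 = 0, and the invariant factors of ∂_2 are all 1, so H_1 = 0.
  H_2: rank ker ∂_2 − rank ∂_3 = (4 − 3) − 0 = 1, and there is no ∂_3, so H_2 = Z.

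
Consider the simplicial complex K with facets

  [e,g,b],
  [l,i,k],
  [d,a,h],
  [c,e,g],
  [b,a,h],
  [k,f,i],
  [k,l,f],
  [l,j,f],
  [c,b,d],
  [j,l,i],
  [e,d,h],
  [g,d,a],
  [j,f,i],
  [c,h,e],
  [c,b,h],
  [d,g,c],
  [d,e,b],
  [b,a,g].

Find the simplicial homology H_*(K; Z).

H_0 = Z^2,  H_1 = Z/2,  H_2 = Z.

Order the vertices as a < b < c < d < e < f < g < h < i < j < k < l. Listing each simplex with vertices in this order, K has dimension 2 with simplices:

  0-simplices (12): a, b, c, d, e, f, g, h, i, j, k, l
  1-simplices (27): ab, ad, ag, ah, bc, bd, be, bg, bh, cd, ce, cg, ch, de, dg, dh, eg, eh, fi, fj, fk, fl, ij, ik, il, jl, kl
  2-simplices (18): abg, abh, adg, adh, bcd, bch, bde, beg, cdg, ceg, ceh, deh, fij, fik, fjl, fkl, ijl, ikl

Hence C_0 ≅ Z^12, C_1 ≅ Z^27, C_2 ≅ Z^18.

Boundary ∂_1: C_1 → C_0 maps an edge to its endpoints' difference, ∂[p,q] = q − p.
The 12×27 boundary matrix has rank 10 and Smith normal form diag(1,1,1,1,1,1,1,1,1,1).

∂_2: C_2 → C_1 acts by ∂[p,q,r] = [q,r] − [p,r] + [p,q]. For instance
  ∂ijl = jl − il + ij,
  ∂fkl = kl − fl + fk.
The 27×18 boundary matrix has rank 17 and Smith normal form diag(1,1,1,1,1,1,1,1,1,1,1,1,1,1,1,1,2).

Computing H_k = (kernel of ∂_k) / (image of ∂_{k+1}):

  H_0: rank C_0 − rank ∂_1 = 12 − 10 = 2, and the invariant factors of ∂_1 are all 1, so H_0 = Z^2.
  H_1: rank ker ∂_1 − rank ∂_2 = (27 − 10) − 17 = 0, and ∂_2 has invariant factor 2 > 1, so H_1 = Z/2.
  H_2: rank ker ∂_2 − rank ∂_3 = (18 − 17) − 0 = 1, and there is no ∂_3, so H_2 = Z.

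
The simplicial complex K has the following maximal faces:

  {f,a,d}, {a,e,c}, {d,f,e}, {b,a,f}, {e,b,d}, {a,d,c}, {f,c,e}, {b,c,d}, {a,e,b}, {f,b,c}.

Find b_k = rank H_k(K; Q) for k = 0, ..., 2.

b_0 = 1, b_1 = 0, b_2 = 0.

Take the total order a < b < c < d < e < f on the vertex set. Then K (dimension 2) consists of the simplices:

  0-simplices (6): a, b, c, d, e, f
  1-simplices (15): ab, ac, ad, ae, af, bc, bd, be, bf, cd, ce, cf, de, df, ef
  2-simplices (10): abe, abf, acd, ace, adf, bcd, bcf, bde, cef, def

Hence C_0 ≅ Z^6, C_1 ≅ Z^15, C_2 ≅ Z^10.

∂_1: C_1 → C_0 is given by ∂[p,q] = [q] − [p]. For instance
  ∂de = e − d.
This gives a 6×15 integer matrix of rank 5; reducing to Smith normal form yields diagonal entries (1,1,1,1,1).

∂_2: C_2 → C_1 sends each 2-simplex [p,q,r] to [q,r] − [p,r] + [p,q]. For instance
  ∂ace = ce − ae + ac,
  ∂abe = be − ae + ab.
The 15×10 boundary matrix has rank 10 and Smith normal form diag(1,1,1,1,1,1,1,1,1,2).

From H_k ≅ ker(∂_k) / im(∂_{k+1}) we obtain:

  H_0: rank C_0 − rank ∂_1 = 6 − 5 = 1, and the invariant factors of ∂_1 are all 1, so H_0 ≅ Z.
  H_1: rank ker ∂_1 − rank ∂_2 = (15 − 5) − 10 = 0, and ∂_2 has invariant factor 2 > 1, so H_1 ≅ Z/2Z.
  H_2: rank ker ∂_2 − rank ∂_3 = (10 − 10) − 0 = 0, and there is no ∂_3, so H_2 ≅ 0.

Hence the Betti numbers are b_0 = 1, b_1 = 0, b_2 = 0.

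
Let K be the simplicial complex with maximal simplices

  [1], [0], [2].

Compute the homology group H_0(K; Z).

H_0 ≅ Z^3.

We work with the vertex ordering 0 < 1 < 2. The simplices of K, each written with vertices in increasing order, are:

  0-simplices (3): [0], [1], [2]

Hence C_0 ≅ Z^3.

From H_k ≅ ker(∂_k) / im(∂_{k+1}) we obtain:

  H_0: rank C_0 − rank ∂_1 = 3 − 0 = 3, and there is no ∂_1, so H_0 ≅ Z^3.

(K is a triangulation of a set of 3 points.)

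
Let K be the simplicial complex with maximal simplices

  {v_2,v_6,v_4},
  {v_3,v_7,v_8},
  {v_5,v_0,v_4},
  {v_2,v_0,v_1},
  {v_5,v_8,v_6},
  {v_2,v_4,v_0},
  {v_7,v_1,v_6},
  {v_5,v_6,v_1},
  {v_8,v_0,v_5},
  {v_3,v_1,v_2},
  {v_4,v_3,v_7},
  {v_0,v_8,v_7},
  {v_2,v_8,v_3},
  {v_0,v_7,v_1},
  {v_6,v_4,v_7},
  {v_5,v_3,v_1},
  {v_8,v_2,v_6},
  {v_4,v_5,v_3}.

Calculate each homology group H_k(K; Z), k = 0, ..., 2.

Take the total order v_0 < v_1 < v_2 < v_3 < v_4 < v_5 < v_6 < v_7 < v_8 on the vertex set. Then K (dimension 2) consists of the simplices:

  0-simplices (9): [v_0], [v_1], [v_2], [v_3], [v_4], [v_5], [v_6], [v_7], [v_8]
  1-simplices (27): (27 of them)
  2-simplices (18): (18 of them)

so the chain groups are C_0 ≅ Z^9, C_1 ≅ Z^27, C_2 ≅ Z^18.

Boundary ∂_1: C_1 → C_0 maps an edge to its endpoints' difference, ∂[p,q] = q − p.
As a 9×27 matrix over Z this has rank 8, with invariant factors (1,1,1,1,1,1,1,1).

The boundary map ∂_2: C_2 → C_1 sends each 2-simplex [p,q,r] to [q,r] − [p,r] + [p,q]. For instance
  ∂[v_1,v_2,v_3] = [v_2,v_3] − [v_1,v_3] + [v_1,v_2],
  ∂[v_0,v_1,v_7] = [v_1,v_7] − [v_0,v_7] + [v_0,v_1].
The resulting 27×18 matrix has rank 17, and its Smith normal form has invariant factors (1,1,1,1,1,1,1,1,1,1,1,1,1,1,1,1,1).

Now H_k = ker ∂_k / im ∂_{k+1}, so:

  H_0: rank C_0 − rank ∂_1 = 9 − 8 = 1, and the invariant factors of ∂_1 are all 1, so H_0 = Z.
  H_1: rank ker ∂_1 − rank ∂_2 = (27 − 8) − 17 = 2, and the invariant factors of ∂_2 are all 1, so H_1 = Z^2.
  H_2: rank ker ∂_2 − rank ∂_3 = (18 − 17) − 0 = 1, and there is no ∂_3, so H_2 = Z.

As a check, the Euler characteristic is 9 − 27 + 18 = 0, which agrees with 1 − 2 + 1 = 0.

H_0 = Z,  H_1 = Z^2,  H_2 = Z.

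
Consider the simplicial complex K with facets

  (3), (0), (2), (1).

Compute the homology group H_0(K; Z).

H_0 ≅ Z^4.

Take the total order 0 < 1 < 2 < 3 on the vertex set. Then K (dimension 0) consists of the simplices:

  0-simplices (4): [0], [1], [2], [3]

so the chain groups are C_0 ≅ Z^4.

Now H_k = ker ∂_k / im ∂_{k+1}, so:

  H_0: rank C_0 − rank ∂_1 = 4 − 0 = 4, and there is no ∂_1, so H_0 ≅ Z^4.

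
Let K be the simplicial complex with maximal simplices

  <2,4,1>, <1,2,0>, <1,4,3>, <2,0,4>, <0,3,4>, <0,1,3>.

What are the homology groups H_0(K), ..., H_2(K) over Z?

Order the vertices as 0 < 1 < 2 < 3 < 4. Listing each simplex with vertices in this order, K has dimension 2 with simplices:

  0-simplices (5): [0], [1], [2], [3], [4]
  1-simplices (9): [0,1], [0,2], [0,3], [0,4], [1,2], [1,3], [1,4], [2,4], [3,4]
  2-simplices (6): [0,1,2], [0,1,3], [0,2,4], [0,3,4], [1,2,4], [1,3,4]

so the chain groups are C_0 ≅ Z^5, C_1 ≅ Z^9, C_2 ≅ Z^6.

The boundary map ∂_1: C_1 → C_0 is given by ∂[p,q] = [q] − [p].
The 5×9 boundary matrix has rank 4 and Smith normal form diag(1,1,1,1).

The boundary map ∂_2: C_2 → C_1 sends each 2-simplex [p,q,r] to [q,r] − [p,r] + [p,q]. For instance
  ∂[0,1,3] = [1,3] − [0,3] + [0,1],
  ∂[1,3,4] = [3,4] − [1,4] + [1,3].
This gives a 9×6 integer matrix of rank 5; reducing to Smith normal form yields diagonal entries (1,1,1,1,1).

Now H_k = ker ∂_k / im ∂_{k+1}, so:

  H_0: rank C_0 − rank ∂_1 = 5 − 4 = 1, and the invariant factors of ∂_1 are all 1, so H_0 ≅ Z.
  H_1: rank ker ∂_1 − rank ∂_2 = (9 − 4) − 5 = 0, and the invariant factors of ∂_2 are all 1, so H_1 ≅ 0.
  H_2: rank ker ∂_2 − rank ∂_3 = (6 − 5) − 0 = 1, and there is no ∂_3, so H_2 ≅ Z.

H_0 ≅ Z,  H_1 = 0,  H_2 ≅ Z.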